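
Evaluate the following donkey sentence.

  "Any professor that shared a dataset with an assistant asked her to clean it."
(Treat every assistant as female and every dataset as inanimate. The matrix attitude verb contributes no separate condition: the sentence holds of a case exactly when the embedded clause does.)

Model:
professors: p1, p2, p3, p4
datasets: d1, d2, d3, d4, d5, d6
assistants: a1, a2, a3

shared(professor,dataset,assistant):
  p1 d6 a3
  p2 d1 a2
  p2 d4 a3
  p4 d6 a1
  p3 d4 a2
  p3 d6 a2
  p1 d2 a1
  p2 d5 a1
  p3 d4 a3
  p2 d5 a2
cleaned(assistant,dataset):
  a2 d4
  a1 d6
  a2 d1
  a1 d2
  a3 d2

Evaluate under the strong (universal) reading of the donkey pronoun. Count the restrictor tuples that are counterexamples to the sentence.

"her" takes "an assistant" as antecedent and "it" takes "a dataset"; both are donkey pronouns co-varying with the restrictor.
Strong reading: for every (p,d,a) with shared(p,d,a), cleaned(a,d).
Restrictor triples: (p1,d2,a1)→cleaned(a1,d2) ✓  (p1,d6,a3)→cleaned(a3,d6) ✗  (p2,d1,a2)→cleaned(a2,d1) ✓  (p2,d4,a3)→cleaned(a3,d4) ✗  (p2,d5,a1)→cleaned(a1,d5) ✗  (p2,d5,a2)→cleaned(a2,d5) ✗  (p3,d4,a2)→cleaned(a2,d4) ✓  (p3,d4,a3)→cleaned(a3,d4) ✗  (p3,d6,a2)→cleaned(a2,d6) ✗  (p4,d6,a1)→cleaned(a1,d6) ✓
Counterexamples (restrictor triples failing the scope): 6.

6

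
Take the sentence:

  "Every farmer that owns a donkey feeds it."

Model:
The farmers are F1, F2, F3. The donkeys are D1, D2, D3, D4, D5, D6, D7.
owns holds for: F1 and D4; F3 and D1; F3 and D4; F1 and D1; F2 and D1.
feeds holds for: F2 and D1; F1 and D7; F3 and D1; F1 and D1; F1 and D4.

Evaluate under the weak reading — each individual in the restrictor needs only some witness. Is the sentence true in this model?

"it" takes "a donkey" as antecedent — a donkey pronoun bound across the clause boundary.
Weak reading: every farmer f with some owns-donkey has at least one owns-donkey d such that feeds(f,d).
Per farmer: F1:✓  F2:✓  F3:✓
Every farmer in the restrictor has a witness.

True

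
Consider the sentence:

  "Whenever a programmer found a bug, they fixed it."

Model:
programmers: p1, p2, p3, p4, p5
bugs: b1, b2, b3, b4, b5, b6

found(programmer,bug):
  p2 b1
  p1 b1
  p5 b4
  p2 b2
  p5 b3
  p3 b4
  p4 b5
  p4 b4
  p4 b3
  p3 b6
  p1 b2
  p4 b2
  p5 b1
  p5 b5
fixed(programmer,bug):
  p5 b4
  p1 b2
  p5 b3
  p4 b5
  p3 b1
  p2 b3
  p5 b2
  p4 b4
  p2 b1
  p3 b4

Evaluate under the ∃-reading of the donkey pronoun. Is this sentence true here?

True

"it" takes "a bug" as antecedent — a donkey pronoun bound across the clause boundary.
Weak reading: every programmer p with some found-bug has at least one found-bug b such that fixed(p,b).
Per programmer: p1:✓  p2:✓  p3:✓  p4:✓  p5:✓
Every programmer in the restrictor has a witness.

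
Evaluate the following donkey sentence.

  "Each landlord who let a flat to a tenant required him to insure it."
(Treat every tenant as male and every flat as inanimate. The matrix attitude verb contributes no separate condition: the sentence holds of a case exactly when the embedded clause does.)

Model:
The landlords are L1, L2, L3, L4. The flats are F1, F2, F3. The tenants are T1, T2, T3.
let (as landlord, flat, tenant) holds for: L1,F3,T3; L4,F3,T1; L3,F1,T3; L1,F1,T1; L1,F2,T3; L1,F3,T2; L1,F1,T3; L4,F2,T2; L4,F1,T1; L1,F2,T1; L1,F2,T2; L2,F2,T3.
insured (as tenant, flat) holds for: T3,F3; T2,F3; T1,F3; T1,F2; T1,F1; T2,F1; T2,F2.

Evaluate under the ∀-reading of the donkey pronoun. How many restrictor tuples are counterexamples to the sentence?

4

"him" takes "a tenant" as antecedent and "it" takes "a flat"; both are donkey pronouns co-varying with the restrictor.
Strong reading: for every (l,f,t) with let(l,f,t), insured(t,f).
Restrictor triples: (L1,F1,T1)→insured(T1,F1) ✓  (L1,F1,T3)→insured(T3,F1) ✗  (L1,F2,T1)→insured(T1,F2) ✓  (L1,F2,T2)→insured(T2,F2) ✓  (L1,F2,T3)→insured(T3,F2) ✗  (L1,F3,T2)→insured(T2,F3) ✓  (L1,F3,T3)→insured(T3,F3) ✓  (L2,F2,T3)→insured(T3,F2) ✗  (L3,F1,T3)→insured(T3,F1) ✗  (L4,F1,T1)→insured(T1,F1) ✓  (L4,F2,T2)→insured(T2,F2) ✓  (L4,F3,T1)→insured(T1,F3) ✓
Counterexamples (restrictor triples failing the scope): 4.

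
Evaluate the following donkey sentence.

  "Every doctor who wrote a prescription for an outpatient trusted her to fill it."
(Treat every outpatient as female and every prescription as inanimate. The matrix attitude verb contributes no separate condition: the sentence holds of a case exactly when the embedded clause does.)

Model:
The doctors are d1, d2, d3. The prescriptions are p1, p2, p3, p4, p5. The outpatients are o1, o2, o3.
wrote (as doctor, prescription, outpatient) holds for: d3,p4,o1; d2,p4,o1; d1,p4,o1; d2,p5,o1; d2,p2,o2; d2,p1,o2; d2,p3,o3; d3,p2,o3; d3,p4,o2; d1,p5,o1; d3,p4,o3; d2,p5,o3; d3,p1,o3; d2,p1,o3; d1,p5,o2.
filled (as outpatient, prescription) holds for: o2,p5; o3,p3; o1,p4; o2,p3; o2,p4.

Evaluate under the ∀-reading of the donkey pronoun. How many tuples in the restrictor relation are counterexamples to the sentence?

9

"her" takes "an outpatient" as antecedent and "it" takes "a prescription"; both are donkey pronouns co-varying with the restrictor.
Strong reading: for every (d,p,o) with wrote(d,p,o), filled(o,p).
Restrictor triples: (d1,p4,o1)→filled(o1,p4) ✓  (d1,p5,o1)→filled(o1,p5) ✗  (d1,p5,o2)→filled(o2,p5) ✓  (d2,p1,o2)→filled(o2,p1) ✗  (d2,p1,o3)→filled(o3,p1) ✗  (d2,p2,o2)→filled(o2,p2) ✗  (d2,p3,o3)→filled(o3,p3) ✓  (d2,p4,o1)→filled(o1,p4) ✓  (d2,p5,o1)→filled(o1,p5) ✗  (d2,p5,o3)→filled(o3,p5) ✗  (d3,p1,o3)→filled(o3,p1) ✗  (d3,p2,o3)→filled(o3,p2) ✗  (d3,p4,o1)→filled(o1,p4) ✓  (d3,p4,o2)→filled(o2,p4) ✓  (d3,p4,o3)→filled(o3,p4) ✗
Counterexamples (restrictor triples failing the scope): 9.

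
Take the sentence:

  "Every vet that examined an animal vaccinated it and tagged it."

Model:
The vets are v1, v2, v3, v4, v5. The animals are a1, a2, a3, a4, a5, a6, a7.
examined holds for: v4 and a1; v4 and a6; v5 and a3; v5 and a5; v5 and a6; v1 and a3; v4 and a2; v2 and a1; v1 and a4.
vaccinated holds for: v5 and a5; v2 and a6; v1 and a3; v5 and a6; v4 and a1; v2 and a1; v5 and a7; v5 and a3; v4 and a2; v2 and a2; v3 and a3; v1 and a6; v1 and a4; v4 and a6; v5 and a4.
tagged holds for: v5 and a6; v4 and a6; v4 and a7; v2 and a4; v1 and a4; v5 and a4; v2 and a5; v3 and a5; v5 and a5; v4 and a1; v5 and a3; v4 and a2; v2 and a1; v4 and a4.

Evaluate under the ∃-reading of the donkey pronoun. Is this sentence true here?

"it" takes "an animal" as antecedent — a donkey pronoun bound across the clause boundary.
Weak reading: every vet v with some examined-animal has at least one examined-animal a such that vaccinated(v,a) ∧ tagged(v,a).
Per vet: v1:✓  v2:✓  v4:✓  v5:✓
Every vet in the restrictor has a witness.

True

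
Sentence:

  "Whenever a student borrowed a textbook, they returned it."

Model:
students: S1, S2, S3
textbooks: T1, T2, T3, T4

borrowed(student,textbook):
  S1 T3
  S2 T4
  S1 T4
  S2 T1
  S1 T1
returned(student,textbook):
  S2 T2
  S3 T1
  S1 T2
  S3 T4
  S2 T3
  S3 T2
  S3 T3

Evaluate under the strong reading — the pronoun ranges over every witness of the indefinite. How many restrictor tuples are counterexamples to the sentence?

5

"it" takes "a textbook" as antecedent — a donkey pronoun bound across the clause boundary.
Strong reading: for every (s,t) with borrowed(s,t), returned(s,t).
Restrictor pairs: (S1,T1) ✗  (S1,T3) ✗  (S1,T4) ✗  (S2,T1) ✗  (S2,T4) ✗
Counterexamples (restrictor pairs failing the scope): 5.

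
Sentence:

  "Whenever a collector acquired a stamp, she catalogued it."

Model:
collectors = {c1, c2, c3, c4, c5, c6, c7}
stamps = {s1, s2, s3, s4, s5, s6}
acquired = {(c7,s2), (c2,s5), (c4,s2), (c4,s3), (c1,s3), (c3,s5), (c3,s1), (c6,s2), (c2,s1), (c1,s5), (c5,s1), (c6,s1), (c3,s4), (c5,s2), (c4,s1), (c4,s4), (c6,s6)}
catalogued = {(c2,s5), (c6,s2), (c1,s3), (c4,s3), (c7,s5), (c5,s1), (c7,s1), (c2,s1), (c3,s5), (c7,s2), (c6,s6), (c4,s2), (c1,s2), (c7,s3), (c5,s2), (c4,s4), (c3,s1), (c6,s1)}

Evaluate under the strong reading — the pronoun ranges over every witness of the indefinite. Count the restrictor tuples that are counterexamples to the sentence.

3

"it" takes "a stamp" as antecedent — a donkey pronoun bound across the clause boundary.
Strong reading: for every (c,s) with acquired(c,s), catalogued(c,s).
Restrictor pairs: (c1,s3) ✓  (c1,s5) ✗  (c2,s1) ✓  (c2,s5) ✓  (c3,s1) ✓  (c3,s4) ✗  (c3,s5) ✓  (c4,s1) ✗  (c4,s2) ✓  (c4,s3) ✓  (c4,s4) ✓  (c5,s1) ✓  (c5,s2) ✓  (c6,s1) ✓  (c6,s2) ✓  (c6,s6) ✓  (c7,s2) ✓
Counterexamples (restrictor pairs failing the scope): 3.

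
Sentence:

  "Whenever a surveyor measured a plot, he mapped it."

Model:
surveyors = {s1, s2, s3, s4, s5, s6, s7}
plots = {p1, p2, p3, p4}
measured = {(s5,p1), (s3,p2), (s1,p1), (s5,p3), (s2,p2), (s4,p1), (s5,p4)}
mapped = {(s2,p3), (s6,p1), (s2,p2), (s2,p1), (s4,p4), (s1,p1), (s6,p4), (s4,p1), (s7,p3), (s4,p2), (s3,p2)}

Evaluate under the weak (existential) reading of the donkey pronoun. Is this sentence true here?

False

"it" takes "a plot" as antecedent — a donkey pronoun bound across the clause boundary.
Weak reading: every surveyor s with some measured-plot has at least one measured-plot p such that mapped(s,p).
Per surveyor: s1:✓  s2:✓  s3:✓  s4:✓  s5:✗
s5 has no witness among its measured-plots.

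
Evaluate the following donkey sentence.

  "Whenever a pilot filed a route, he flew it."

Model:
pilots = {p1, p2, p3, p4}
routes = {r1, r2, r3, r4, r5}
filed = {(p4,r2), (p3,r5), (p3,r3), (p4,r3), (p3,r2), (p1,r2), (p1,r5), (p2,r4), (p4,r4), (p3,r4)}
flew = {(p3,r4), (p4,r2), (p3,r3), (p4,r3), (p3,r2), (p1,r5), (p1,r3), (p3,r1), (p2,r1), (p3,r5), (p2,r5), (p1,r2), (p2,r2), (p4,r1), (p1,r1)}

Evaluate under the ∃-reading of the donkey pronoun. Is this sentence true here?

False

"it" takes "a route" as antecedent — a donkey pronoun bound across the clause boundary.
Weak reading: every pilot p with some filed-route has at least one filed-route r such that flew(p,r).
Per pilot: p1:✓  p2:✗  p3:✓  p4:✓
p2 has no witness among its filed-routes.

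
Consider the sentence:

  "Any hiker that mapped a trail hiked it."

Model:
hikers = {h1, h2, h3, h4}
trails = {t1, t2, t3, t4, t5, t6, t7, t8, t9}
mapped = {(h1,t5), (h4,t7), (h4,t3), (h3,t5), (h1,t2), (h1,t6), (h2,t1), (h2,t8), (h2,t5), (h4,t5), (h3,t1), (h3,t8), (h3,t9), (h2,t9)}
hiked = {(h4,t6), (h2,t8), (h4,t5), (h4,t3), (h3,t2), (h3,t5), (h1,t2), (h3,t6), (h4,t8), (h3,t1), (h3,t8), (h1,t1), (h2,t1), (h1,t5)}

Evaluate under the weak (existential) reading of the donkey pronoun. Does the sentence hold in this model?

"it" takes "a trail" as antecedent — a donkey pronoun bound across the clause boundary.
Weak reading: every hiker h with some mapped-trail has at least one mapped-trail t such that hiked(h,t).
Per hiker: h1:✓  h2:✓  h3:✓  h4:✓
Every hiker in the restrictor has a witness.

True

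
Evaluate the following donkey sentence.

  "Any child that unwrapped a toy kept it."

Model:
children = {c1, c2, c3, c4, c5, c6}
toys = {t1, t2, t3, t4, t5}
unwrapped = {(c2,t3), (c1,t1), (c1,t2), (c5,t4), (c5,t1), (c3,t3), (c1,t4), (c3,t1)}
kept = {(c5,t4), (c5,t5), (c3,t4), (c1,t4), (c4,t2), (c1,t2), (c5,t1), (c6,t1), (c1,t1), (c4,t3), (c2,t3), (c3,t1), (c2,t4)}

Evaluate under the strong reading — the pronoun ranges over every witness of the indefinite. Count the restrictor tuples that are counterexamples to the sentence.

"it" takes "a toy" as antecedent — a donkey pronoun bound across the clause boundary.
Strong reading: for every (c,t) with unwrapped(c,t), kept(c,t).
Restrictor pairs: (c1,t1) ✓  (c1,t2) ✓  (c1,t4) ✓  (c2,t3) ✓  (c3,t1) ✓  (c3,t3) ✗  (c5,t1) ✓  (c5,t4) ✓
Counterexamples (restrictor pairs failing the scope): 1.

1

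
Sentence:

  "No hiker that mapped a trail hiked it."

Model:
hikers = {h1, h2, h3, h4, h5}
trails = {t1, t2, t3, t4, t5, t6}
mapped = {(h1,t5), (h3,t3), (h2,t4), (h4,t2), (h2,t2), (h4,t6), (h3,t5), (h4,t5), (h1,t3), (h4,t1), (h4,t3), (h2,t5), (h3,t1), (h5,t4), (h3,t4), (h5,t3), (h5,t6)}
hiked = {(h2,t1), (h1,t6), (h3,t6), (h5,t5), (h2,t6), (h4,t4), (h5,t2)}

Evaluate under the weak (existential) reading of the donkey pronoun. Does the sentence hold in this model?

True

"it" takes "a trail" as antecedent — a donkey pronoun bound across the clause boundary.
Truth condition: for no (h,t) with mapped(h,t) does hiked(h,t) hold.
Restrictor pairs — does the scope hold? (h1,t3):fails  (h1,t5):fails  (h2,t2):fails  (h2,t4):fails  (h2,t5):fails  (h3,t1):fails  (h3,t3):fails  (h3,t4):fails  (h3,t5):fails  (h4,t1):fails  (h4,t2):fails  (h4,t3):fails  (h4,t5):fails  (h4,t6):fails  (h5,t3):fails  (h5,t4):fails  (h5,t6):fails
Scope holds for no restrictor pair, so the sentence is true.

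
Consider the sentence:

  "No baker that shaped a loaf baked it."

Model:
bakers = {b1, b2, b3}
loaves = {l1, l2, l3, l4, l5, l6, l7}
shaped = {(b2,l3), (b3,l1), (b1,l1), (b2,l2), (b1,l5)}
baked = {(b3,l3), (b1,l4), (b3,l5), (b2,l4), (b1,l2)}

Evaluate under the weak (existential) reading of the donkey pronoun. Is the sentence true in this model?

"it" takes "a loaf" as antecedent — a donkey pronoun bound across the clause boundary.
Truth condition: for no (b,l) with shaped(b,l) does baked(b,l) hold.
Restrictor pairs — does the scope hold? (b1,l1):fails  (b1,l5):fails  (b2,l2):fails  (b2,l3):fails  (b3,l1):fails
Scope holds for no restrictor pair, so the sentence is true.

True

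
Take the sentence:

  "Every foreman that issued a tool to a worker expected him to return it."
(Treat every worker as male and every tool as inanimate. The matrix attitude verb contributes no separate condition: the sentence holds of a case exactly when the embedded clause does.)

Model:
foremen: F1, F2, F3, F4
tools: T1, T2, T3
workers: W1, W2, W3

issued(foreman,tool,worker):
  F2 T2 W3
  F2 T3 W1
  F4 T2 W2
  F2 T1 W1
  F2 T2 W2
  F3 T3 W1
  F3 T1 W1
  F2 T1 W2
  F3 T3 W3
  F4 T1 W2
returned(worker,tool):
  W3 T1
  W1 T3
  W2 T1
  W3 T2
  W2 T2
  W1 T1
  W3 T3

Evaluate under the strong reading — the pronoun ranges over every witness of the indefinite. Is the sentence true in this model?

True

"him" takes "a worker" as antecedent and "it" takes "a tool"; both are donkey pronouns co-varying with the restrictor.
Strong reading: for every (f,t,w) with issued(f,t,w), returned(w,t).
Restrictor triples: (F2,T1,W1)→returned(W1,T1) ✓  (F2,T1,W2)→returned(W2,T1) ✓  (F2,T2,W2)→returned(W2,T2) ✓  (F2,T2,W3)→returned(W3,T2) ✓  (F2,T3,W1)→returned(W1,T3) ✓  (F3,T1,W1)→returned(W1,T1) ✓  (F3,T3,W1)→returned(W1,T3) ✓  (F3,T3,W3)→returned(W3,T3) ✓  (F4,T1,W2)→returned(W2,T1) ✓  (F4,T2,W2)→returned(W2,T2) ✓
Every restrictor triple satisfies the scope.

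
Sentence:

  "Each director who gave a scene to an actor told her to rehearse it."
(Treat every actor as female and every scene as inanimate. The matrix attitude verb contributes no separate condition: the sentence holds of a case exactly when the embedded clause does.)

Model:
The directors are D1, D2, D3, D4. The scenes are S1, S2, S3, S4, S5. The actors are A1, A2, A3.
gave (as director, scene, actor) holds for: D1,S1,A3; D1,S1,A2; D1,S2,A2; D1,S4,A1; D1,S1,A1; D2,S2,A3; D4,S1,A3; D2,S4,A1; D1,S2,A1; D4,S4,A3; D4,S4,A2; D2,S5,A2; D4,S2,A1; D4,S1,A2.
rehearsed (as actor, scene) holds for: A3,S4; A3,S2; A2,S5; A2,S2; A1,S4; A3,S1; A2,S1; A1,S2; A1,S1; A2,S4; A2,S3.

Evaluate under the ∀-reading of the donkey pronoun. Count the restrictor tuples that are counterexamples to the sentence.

0

"her" takes "an actor" as antecedent and "it" takes "a scene"; both are donkey pronouns co-varying with the restrictor.
Strong reading: for every (d,s,a) with gave(d,s,a), rehearsed(a,s).
Restrictor triples: (D1,S1,A1)→rehearsed(A1,S1) ✓  (D1,S1,A2)→rehearsed(A2,S1) ✓  (D1,S1,A3)→rehearsed(A3,S1) ✓  (D1,S2,A1)→rehearsed(A1,S2) ✓  (D1,S2,A2)→rehearsed(A2,S2) ✓  (D1,S4,A1)→rehearsed(A1,S4) ✓  (D2,S2,A3)→rehearsed(A3,S2) ✓  (D2,S4,A1)→rehearsed(A1,S4) ✓  (D2,S5,A2)→rehearsed(A2,S5) ✓  (D4,S1,A2)→rehearsed(A2,S1) ✓  (D4,S1,A3)→rehearsed(A3,S1) ✓  (D4,S2,A1)→rehearsed(A1,S2) ✓  (D4,S4,A2)→rehearsed(A2,S4) ✓  (D4,S4,A3)→rehearsed(A3,S4) ✓
Counterexamples (restrictor triples failing the scope): 0.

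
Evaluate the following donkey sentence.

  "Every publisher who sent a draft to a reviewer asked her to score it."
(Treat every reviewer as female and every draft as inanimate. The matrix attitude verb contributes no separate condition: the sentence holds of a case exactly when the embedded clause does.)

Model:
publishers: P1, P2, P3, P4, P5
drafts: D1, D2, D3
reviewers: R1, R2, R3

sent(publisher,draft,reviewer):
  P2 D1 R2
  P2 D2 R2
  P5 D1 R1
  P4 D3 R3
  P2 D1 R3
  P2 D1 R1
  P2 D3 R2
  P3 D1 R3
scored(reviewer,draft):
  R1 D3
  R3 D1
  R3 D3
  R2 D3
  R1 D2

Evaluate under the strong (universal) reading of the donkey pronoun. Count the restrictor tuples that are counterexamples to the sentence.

"her" takes "a reviewer" as antecedent and "it" takes "a draft"; both are donkey pronouns co-varying with the restrictor.
Strong reading: for every (p,d,r) with sent(p,d,r), scored(r,d).
Restrictor triples: (P2,D1,R1)→scored(R1,D1) ✗  (P2,D1,R2)→scored(R2,D1) ✗  (P2,D1,R3)→scored(R3,D1) ✓  (P2,D2,R2)→scored(R2,D2) ✗  (P2,D3,R2)→scored(R2,D3) ✓  (P3,D1,R3)→scored(R3,D1) ✓  (P4,D3,R3)→scored(R3,D3) ✓  (P5,D1,R1)→scored(R1,D1) ✗
Counterexamples (restrictor triples failing the scope): 4.

4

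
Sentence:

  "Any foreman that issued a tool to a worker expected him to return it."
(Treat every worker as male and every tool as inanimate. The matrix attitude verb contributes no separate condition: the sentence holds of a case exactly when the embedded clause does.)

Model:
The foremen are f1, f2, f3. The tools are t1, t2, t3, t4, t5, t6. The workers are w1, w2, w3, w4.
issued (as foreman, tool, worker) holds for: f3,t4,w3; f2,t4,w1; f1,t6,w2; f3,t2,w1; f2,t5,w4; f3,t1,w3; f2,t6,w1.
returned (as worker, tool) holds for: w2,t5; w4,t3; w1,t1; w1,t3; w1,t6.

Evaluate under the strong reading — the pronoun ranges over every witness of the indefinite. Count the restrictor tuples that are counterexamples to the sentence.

6

"him" takes "a worker" as antecedent and "it" takes "a tool"; both are donkey pronouns co-varying with the restrictor.
Strong reading: for every (f,t,w) with issued(f,t,w), returned(w,t).
Restrictor triples: (f1,t6,w2)→returned(w2,t6) ✗  (f2,t4,w1)→returned(w1,t4) ✗  (f2,t5,w4)→returned(w4,t5) ✗  (f2,t6,w1)→returned(w1,t6) ✓  (f3,t1,w3)→returned(w3,t1) ✗  (f3,t2,w1)→returned(w1,t2) ✗  (f3,t4,w3)→returned(w3,t4) ✗
Counterexamples (restrictor triples failing the scope): 6.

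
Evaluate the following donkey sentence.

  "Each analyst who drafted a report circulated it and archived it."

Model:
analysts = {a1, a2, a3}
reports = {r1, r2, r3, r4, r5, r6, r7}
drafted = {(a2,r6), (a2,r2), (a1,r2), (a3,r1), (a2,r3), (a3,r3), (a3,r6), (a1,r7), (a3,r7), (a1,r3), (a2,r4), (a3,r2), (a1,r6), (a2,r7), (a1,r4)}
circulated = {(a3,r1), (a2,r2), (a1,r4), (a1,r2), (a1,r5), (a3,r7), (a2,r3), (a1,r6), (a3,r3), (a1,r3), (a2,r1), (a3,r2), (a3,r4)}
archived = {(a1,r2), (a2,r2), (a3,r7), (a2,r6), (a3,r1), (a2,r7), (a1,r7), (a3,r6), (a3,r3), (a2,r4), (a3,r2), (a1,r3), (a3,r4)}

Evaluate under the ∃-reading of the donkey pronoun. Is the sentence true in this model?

True

"it" takes "a report" as antecedent — a donkey pronoun bound across the clause boundary.
Weak reading: every analyst a with some drafted-report has at least one drafted-report r such that circulated(a,r) ∧ archived(a,r).
Per analyst: a1:✓  a2:✓  a3:✓
Every analyst in the restrictor has a witness.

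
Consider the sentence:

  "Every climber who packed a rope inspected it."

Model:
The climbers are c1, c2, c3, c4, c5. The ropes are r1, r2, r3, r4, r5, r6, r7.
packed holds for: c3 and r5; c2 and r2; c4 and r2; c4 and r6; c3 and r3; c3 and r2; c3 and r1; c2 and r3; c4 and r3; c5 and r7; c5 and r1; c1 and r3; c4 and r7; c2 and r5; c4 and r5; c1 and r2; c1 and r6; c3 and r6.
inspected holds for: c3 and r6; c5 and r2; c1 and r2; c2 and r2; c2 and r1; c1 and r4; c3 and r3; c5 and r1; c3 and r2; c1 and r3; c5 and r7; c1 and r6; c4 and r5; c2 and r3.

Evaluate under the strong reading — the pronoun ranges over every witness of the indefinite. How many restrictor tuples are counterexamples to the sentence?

"it" takes "a rope" as antecedent — a donkey pronoun bound across the clause boundary.
Strong reading: for every (c,r) with packed(c,r), inspected(c,r).
Restrictor pairs: (c1,r2) ✓  (c1,r3) ✓  (c1,r6) ✓  (c2,r2) ✓  (c2,r3) ✓  (c2,r5) ✗  (c3,r1) ✗  (c3,r2) ✓  (c3,r3) ✓  (c3,r5) ✗  (c3,r6) ✓  (c4,r2) ✗  (c4,r3) ✗  (c4,r5) ✓  (c4,r6) ✗  (c4,r7) ✗  (c5,r1) ✓  (c5,r7) ✓
Counterexamples (restrictor pairs failing the scope): 7.

7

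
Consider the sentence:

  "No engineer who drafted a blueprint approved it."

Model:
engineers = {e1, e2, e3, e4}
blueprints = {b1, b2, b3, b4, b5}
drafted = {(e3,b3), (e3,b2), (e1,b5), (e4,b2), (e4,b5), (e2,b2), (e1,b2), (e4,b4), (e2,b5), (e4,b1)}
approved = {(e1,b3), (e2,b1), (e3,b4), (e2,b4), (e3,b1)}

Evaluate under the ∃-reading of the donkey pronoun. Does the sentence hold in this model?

"it" takes "a blueprint" as antecedent — a donkey pronoun bound across the clause boundary.
Truth condition: for no (e,b) with drafted(e,b) does approved(e,b) hold.
Restrictor pairs — does the scope hold? (e1,b2):fails  (e1,b5):fails  (e2,b2):fails  (e2,b5):fails  (e3,b2):fails  (e3,b3):fails  (e4,b1):fails  (e4,b2):fails  (e4,b4):fails  (e4,b5):fails
Scope holds for no restrictor pair, so the sentence is true.

True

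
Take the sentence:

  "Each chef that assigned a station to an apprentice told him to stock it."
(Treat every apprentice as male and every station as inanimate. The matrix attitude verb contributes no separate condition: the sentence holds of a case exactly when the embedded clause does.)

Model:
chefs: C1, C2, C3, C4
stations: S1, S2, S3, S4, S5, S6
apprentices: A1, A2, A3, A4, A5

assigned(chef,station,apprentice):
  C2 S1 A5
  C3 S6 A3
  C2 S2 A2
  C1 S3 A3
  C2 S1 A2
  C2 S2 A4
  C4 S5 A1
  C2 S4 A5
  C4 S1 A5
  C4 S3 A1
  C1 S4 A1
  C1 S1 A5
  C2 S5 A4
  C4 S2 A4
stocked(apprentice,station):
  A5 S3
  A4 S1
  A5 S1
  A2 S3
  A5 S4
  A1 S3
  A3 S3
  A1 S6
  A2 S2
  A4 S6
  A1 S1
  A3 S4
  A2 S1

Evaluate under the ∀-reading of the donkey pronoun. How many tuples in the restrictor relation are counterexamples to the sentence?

6

"him" takes "an apprentice" as antecedent and "it" takes "a station"; both are donkey pronouns co-varying with the restrictor.
Strong reading: for every (c,s,a) with assigned(c,s,a), stocked(a,s).
Restrictor triples: (C1,S1,A5)→stocked(A5,S1) ✓  (C1,S3,A3)→stocked(A3,S3) ✓  (C1,S4,A1)→stocked(A1,S4) ✗  (C2,S1,A2)→stocked(A2,S1) ✓  (C2,S1,A5)→stocked(A5,S1) ✓  (C2,S2,A2)→stocked(A2,S2) ✓  (C2,S2,A4)→stocked(A4,S2) ✗  (C2,S4,A5)→stocked(A5,S4) ✓  (C2,S5,A4)→stocked(A4,S5) ✗  (C3,S6,A3)→stocked(A3,S6) ✗  (C4,S1,A5)→stocked(A5,S1) ✓  (C4,S2,A4)→stocked(A4,S2) ✗  (C4,S3,A1)→stocked(A1,S3) ✓  (C4,S5,A1)→stocked(A1,S5) ✗
Counterexamples (restrictor triples failing the scope): 6.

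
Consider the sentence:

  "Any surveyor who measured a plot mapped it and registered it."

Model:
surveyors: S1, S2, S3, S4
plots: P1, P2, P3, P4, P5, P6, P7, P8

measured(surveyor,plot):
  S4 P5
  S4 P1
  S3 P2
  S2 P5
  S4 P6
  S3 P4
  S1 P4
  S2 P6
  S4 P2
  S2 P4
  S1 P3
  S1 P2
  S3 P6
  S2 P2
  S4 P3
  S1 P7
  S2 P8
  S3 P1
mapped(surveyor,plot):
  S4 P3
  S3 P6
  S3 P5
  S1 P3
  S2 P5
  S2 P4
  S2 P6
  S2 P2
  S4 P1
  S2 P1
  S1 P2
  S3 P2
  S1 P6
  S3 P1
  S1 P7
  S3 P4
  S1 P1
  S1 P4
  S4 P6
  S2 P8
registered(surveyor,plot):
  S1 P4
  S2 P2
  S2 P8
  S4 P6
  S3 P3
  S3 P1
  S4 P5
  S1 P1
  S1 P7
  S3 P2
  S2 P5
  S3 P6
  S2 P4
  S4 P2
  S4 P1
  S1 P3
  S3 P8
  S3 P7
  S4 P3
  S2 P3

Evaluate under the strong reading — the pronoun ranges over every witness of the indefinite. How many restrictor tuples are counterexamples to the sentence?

"it" takes "a plot" as antecedent — a donkey pronoun bound across the clause boundary.
Strong reading: for every (s,p) with measured(s,p), mapped(s,p) ∧ registered(s,p).
Restrictor pairs: (S1,P2) ✗  (S1,P3) ✓  (S1,P4) ✓  (S1,P7) ✓  (S2,P2) ✓  (S2,P4) ✓  (S2,P5) ✓  (S2,P6) ✗  (S2,P8) ✓  (S3,P1) ✓  (S3,P2) ✓  (S3,P4) ✗  (S3,P6) ✓  (S4,P1) ✓  (S4,P2) ✗  (S4,P3) ✓  (S4,P5) ✗  (S4,P6) ✓
Counterexamples (restrictor pairs failing the scope): 5.

5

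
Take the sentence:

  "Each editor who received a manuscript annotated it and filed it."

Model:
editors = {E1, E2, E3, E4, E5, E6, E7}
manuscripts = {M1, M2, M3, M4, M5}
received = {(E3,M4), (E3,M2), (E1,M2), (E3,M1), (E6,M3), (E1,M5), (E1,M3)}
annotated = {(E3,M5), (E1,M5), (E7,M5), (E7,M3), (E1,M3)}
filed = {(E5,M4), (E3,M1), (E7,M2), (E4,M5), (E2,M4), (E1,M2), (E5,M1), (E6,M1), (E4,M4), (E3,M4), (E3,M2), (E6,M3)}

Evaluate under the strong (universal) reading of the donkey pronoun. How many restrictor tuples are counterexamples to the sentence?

"it" takes "a manuscript" as antecedent — a donkey pronoun bound across the clause boundary.
Strong reading: for every (e,m) with received(e,m), annotated(e,m) ∧ filed(e,m).
Restrictor pairs: (E1,M2) ✗  (E1,M3) ✗  (E1,M5) ✗  (E3,M1) ✗  (E3,M2) ✗  (E3,M4) ✗  (E6,M3) ✗
Counterexamples (restrictor pairs failing the scope): 7.

7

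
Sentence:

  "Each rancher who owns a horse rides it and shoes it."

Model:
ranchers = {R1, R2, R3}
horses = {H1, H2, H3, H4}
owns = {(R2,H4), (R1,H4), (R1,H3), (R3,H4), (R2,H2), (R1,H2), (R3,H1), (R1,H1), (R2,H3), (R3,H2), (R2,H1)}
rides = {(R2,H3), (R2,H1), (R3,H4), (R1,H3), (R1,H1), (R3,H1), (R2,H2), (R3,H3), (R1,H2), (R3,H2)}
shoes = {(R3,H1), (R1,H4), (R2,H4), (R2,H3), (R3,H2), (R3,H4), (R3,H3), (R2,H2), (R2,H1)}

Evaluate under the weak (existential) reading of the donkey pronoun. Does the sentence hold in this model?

"it" takes "a horse" as antecedent — a donkey pronoun bound across the clause boundary.
Weak reading: every rancher r with some owns-horse has at least one owns-horse h such that rides(r,h) ∧ shoes(r,h).
Per rancher: R1:✗  R2:✓  R3:✓
R1 has no witness among its owns-horses.

False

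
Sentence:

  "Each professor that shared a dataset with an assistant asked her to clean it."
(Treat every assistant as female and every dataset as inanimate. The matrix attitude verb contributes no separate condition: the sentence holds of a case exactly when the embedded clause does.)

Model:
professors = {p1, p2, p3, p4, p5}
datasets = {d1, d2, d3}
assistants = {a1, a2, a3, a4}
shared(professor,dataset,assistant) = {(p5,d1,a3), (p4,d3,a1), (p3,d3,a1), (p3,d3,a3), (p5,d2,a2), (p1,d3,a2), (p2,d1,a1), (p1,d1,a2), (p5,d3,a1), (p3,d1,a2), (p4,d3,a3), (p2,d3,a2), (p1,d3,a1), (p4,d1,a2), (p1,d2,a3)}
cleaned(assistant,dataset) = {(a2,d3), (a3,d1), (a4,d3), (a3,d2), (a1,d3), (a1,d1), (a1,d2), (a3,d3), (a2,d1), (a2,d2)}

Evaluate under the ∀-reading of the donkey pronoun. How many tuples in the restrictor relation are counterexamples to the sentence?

0

"her" takes "an assistant" as antecedent and "it" takes "a dataset"; both are donkey pronouns co-varying with the restrictor.
Strong reading: for every (p,d,a) with shared(p,d,a), cleaned(a,d).
Restrictor triples: (p1,d1,a2)→cleaned(a2,d1) ✓  (p1,d2,a3)→cleaned(a3,d2) ✓  (p1,d3,a1)→cleaned(a1,d3) ✓  (p1,d3,a2)→cleaned(a2,d3) ✓  (p2,d1,a1)→cleaned(a1,d1) ✓  (p2,d3,a2)→cleaned(a2,d3) ✓  (p3,d1,a2)→cleaned(a2,d1) ✓  (p3,d3,a1)→cleaned(a1,d3) ✓  (p3,d3,a3)→cleaned(a3,d3) ✓  (p4,d1,a2)→cleaned(a2,d1) ✓  (p4,d3,a1)→cleaned(a1,d3) ✓  (p4,d3,a3)→cleaned(a3,d3) ✓  (p5,d1,a3)→cleaned(a3,d1) ✓  (p5,d2,a2)→cleaned(a2,d2) ✓  (p5,d3,a1)→cleaned(a1,d3) ✓
Counterexamples (restrictor triples failing the scope): 0.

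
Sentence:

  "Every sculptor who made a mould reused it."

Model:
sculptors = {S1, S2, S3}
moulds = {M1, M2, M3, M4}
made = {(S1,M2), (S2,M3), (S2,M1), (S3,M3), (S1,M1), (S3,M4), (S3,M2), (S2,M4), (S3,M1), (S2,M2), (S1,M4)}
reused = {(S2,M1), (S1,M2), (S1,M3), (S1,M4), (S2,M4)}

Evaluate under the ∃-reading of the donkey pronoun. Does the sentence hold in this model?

False

"it" takes "a mould" as antecedent — a donkey pronoun bound across the clause boundary.
Weak reading: every sculptor s with some made-mould has at least one made-mould m such that reused(s,m).
Per sculptor: S1:✓  S2:✓  S3:✗
S3 has no witness among its made-moulds.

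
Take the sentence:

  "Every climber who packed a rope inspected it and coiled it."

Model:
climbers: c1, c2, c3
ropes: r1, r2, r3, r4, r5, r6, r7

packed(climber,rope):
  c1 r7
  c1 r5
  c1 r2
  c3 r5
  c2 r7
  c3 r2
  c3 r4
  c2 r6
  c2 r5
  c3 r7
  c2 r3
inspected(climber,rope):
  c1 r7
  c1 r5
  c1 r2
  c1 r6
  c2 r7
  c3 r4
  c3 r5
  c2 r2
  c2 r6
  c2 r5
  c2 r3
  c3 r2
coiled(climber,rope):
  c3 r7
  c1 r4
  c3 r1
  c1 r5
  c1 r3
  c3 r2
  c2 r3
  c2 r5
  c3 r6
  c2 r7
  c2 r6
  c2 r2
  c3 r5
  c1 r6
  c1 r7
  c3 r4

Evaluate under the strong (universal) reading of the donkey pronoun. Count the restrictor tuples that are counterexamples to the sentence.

2

"it" takes "a rope" as antecedent — a donkey pronoun bound across the clause boundary.
Strong reading: for every (c,r) with packed(c,r), inspected(c,r) ∧ coiled(c,r).
Restrictor pairs: (c1,r2) ✗  (c1,r5) ✓  (c1,r7) ✓  (c2,r3) ✓  (c2,r5) ✓  (c2,r6) ✓  (c2,r7) ✓  (c3,r2) ✓  (c3,r4) ✓  (c3,r5) ✓  (c3,r7) ✗
Counterexamples (restrictor pairs failing the scope): 2.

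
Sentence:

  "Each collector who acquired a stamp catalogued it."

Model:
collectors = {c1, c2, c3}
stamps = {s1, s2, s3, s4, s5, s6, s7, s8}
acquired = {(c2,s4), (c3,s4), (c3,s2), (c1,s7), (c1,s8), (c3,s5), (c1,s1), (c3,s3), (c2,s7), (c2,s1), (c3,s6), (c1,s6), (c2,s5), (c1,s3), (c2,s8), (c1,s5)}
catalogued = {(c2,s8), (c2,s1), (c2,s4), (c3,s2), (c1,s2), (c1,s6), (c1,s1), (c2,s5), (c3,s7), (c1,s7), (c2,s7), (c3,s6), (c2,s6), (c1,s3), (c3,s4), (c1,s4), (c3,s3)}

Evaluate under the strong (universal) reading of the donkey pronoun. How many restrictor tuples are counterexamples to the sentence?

"it" takes "a stamp" as antecedent — a donkey pronoun bound across the clause boundary.
Strong reading: for every (c,s) with acquired(c,s), catalogued(c,s).
Restrictor pairs: (c1,s1) ✓  (c1,s3) ✓  (c1,s5) ✗  (c1,s6) ✓  (c1,s7) ✓  (c1,s8) ✗  (c2,s1) ✓  (c2,s4) ✓  (c2,s5) ✓  (c2,s7) ✓  (c2,s8) ✓  (c3,s2) ✓  (c3,s3) ✓  (c3,s4) ✓  (c3,s5) ✗  (c3,s6) ✓
Counterexamples (restrictor pairs failing the scope): 3.

3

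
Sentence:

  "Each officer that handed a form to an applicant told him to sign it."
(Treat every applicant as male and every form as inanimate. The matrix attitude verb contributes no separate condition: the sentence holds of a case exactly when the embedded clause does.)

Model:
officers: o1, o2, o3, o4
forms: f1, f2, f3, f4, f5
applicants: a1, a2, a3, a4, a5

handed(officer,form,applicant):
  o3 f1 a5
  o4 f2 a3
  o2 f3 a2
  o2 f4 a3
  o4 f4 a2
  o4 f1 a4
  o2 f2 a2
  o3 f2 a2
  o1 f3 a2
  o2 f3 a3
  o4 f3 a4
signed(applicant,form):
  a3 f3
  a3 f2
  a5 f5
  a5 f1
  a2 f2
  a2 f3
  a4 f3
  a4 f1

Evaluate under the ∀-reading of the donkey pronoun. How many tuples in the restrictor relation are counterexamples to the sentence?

"him" takes "an applicant" as antecedent and "it" takes "a form"; both are donkey pronouns co-varying with the restrictor.
Strong reading: for every (o,f,a) with handed(o,f,a), signed(a,f).
Restrictor triples: (o1,f3,a2)→signed(a2,f3) ✓  (o2,f2,a2)→signed(a2,f2) ✓  (o2,f3,a2)→signed(a2,f3) ✓  (o2,f3,a3)→signed(a3,f3) ✓  (o2,f4,a3)→signed(a3,f4) ✗  (o3,f1,a5)→signed(a5,f1) ✓  (o3,f2,a2)→signed(a2,f2) ✓  (o4,f1,a4)→signed(a4,f1) ✓  (o4,f2,a3)→signed(a3,f2) ✓  (o4,f3,a4)→signed(a4,f3) ✓  (o4,f4,a2)→signed(a2,f4) ✗
Counterexamples (restrictor triples failing the scope): 2.

2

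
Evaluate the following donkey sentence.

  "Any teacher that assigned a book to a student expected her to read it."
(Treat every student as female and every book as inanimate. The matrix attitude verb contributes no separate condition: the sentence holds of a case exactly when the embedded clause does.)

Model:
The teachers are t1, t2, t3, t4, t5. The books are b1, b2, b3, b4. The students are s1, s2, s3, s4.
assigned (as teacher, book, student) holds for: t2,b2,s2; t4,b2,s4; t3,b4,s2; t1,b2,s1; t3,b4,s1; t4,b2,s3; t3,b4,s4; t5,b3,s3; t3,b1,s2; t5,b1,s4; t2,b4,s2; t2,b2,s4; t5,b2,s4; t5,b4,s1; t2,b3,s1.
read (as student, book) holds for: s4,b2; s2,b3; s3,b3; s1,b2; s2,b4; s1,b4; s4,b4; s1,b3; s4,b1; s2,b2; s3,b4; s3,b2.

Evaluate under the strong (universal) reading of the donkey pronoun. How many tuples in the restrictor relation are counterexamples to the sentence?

"her" takes "a student" as antecedent and "it" takes "a book"; both are donkey pronouns co-varying with the restrictor.
Strong reading: for every (t,b,s) with assigned(t,b,s), read(s,b).
Restrictor triples: (t1,b2,s1)→read(s1,b2) ✓  (t2,b2,s2)→read(s2,b2) ✓  (t2,b2,s4)→read(s4,b2) ✓  (t2,b3,s1)→read(s1,b3) ✓  (t2,b4,s2)→read(s2,b4) ✓  (t3,b1,s2)→read(s2,b1) ✗  (t3,b4,s1)→read(s1,b4) ✓  (t3,b4,s2)→read(s2,b4) ✓  (t3,b4,s4)→read(s4,b4) ✓  (t4,b2,s3)→read(s3,b2) ✓  (t4,b2,s4)→read(s4,b2) ✓  (t5,b1,s4)→read(s4,b1) ✓  (t5,b2,s4)→read(s4,b2) ✓  (t5,b3,s3)→read(s3,b3) ✓  (t5,b4,s1)→read(s1,b4) ✓
Counterexamples (restrictor triples failing the scope): 1.

1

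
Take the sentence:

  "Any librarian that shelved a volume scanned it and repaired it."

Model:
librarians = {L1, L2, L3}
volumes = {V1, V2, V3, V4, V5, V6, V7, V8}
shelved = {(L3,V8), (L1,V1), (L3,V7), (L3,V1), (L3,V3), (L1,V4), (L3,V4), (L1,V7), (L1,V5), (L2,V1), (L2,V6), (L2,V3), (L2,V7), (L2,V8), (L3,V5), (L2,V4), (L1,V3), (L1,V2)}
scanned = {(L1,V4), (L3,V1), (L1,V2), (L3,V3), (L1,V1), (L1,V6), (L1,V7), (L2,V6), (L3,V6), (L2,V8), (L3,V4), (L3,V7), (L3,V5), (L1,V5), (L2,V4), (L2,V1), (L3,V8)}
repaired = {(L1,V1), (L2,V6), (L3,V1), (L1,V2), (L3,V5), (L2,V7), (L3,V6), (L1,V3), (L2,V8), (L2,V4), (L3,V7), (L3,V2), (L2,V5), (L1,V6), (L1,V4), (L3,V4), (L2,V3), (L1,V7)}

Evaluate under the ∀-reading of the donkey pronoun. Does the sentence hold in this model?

"it" takes "a volume" as antecedent — a donkey pronoun bound across the clause boundary.
Strong reading: for every (l,v) with shelved(l,v), scanned(l,v) ∧ repaired(l,v).
Restrictor pairs: (L1,V1) ✓  (L1,V2) ✓  (L1,V3) ✗  (L1,V4) ✓  (L1,V5) ✗  (L1,V7) ✓  (L2,V1) ✗  (L2,V3) ✗  (L2,V4) ✓  (L2,V6) ✓  (L2,V7) ✗  (L2,V8) ✓  (L3,V1) ✓  (L3,V3) ✗  (L3,V4) ✓  (L3,V5) ✓  (L3,V7) ✓  (L3,V8) ✗
Counterexample: (L1,V3) is in shelved but fails the scope.

False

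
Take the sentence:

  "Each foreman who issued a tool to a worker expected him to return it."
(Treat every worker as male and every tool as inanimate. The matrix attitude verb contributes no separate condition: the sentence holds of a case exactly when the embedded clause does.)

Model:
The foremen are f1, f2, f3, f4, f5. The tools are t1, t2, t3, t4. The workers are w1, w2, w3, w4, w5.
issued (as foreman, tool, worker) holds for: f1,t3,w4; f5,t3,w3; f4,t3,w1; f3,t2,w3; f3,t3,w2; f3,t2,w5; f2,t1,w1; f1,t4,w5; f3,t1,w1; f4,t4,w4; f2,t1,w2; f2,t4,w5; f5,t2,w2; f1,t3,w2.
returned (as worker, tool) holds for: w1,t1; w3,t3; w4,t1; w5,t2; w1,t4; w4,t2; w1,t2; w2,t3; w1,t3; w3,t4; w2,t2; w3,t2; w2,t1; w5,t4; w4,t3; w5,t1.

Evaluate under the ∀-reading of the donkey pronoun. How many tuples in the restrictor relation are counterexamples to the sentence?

1

"him" takes "a worker" as antecedent and "it" takes "a tool"; both are donkey pronouns co-varying with the restrictor.
Strong reading: for every (f,t,w) with issued(f,t,w), returned(w,t).
Restrictor triples: (f1,t3,w2)→returned(w2,t3) ✓  (f1,t3,w4)→returned(w4,t3) ✓  (f1,t4,w5)→returned(w5,t4) ✓  (f2,t1,w1)→returned(w1,t1) ✓  (f2,t1,w2)→returned(w2,t1) ✓  (f2,t4,w5)→returned(w5,t4) ✓  (f3,t1,w1)→returned(w1,t1) ✓  (f3,t2,w3)→returned(w3,t2) ✓  (f3,t2,w5)→returned(w5,t2) ✓  (f3,t3,w2)→returned(w2,t3) ✓  (f4,t3,w1)→returned(w1,t3) ✓  (f4,t4,w4)→returned(w4,t4) ✗  (f5,t2,w2)→returned(w2,t2) ✓  (f5,t3,w3)→returned(w3,t3) ✓
Counterexamples (restrictor triples failing the scope): 1.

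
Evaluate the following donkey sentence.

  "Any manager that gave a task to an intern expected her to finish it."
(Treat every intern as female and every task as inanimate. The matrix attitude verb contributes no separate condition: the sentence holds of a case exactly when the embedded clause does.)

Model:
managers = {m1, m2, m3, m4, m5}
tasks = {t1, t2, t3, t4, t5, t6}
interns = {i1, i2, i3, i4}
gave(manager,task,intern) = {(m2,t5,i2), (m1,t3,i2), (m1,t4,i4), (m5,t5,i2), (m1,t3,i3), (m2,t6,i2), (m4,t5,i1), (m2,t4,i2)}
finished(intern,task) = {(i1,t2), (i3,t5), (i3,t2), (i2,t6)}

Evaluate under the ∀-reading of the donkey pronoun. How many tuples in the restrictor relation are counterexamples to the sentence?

7

"her" takes "an intern" as antecedent and "it" takes "a task"; both are donkey pronouns co-varying with the restrictor.
Strong reading: for every (m,t,i) with gave(m,t,i), finished(i,t).
Restrictor triples: (m1,t3,i2)→finished(i2,t3) ✗  (m1,t3,i3)→finished(i3,t3) ✗  (m1,t4,i4)→finished(i4,t4) ✗  (m2,t4,i2)→finished(i2,t4) ✗  (m2,t5,i2)→finished(i2,t5) ✗  (m2,t6,i2)→finished(i2,t6) ✓  (m4,t5,i1)→finished(i1,t5) ✗  (m5,t5,i2)→finished(i2,t5) ✗
Counterexamples (restrictor triples failing the scope): 7.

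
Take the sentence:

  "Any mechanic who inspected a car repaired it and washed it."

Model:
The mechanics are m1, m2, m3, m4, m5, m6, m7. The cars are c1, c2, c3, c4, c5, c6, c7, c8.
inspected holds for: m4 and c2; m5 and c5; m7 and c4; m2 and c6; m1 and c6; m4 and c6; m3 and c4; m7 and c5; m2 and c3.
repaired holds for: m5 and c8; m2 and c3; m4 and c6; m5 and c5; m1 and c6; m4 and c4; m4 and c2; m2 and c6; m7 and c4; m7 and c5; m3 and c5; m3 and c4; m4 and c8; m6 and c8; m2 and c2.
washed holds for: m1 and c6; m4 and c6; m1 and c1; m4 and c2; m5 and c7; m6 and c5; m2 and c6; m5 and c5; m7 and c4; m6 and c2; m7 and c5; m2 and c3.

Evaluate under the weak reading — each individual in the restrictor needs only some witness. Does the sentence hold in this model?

"it" takes "a car" as antecedent — a donkey pronoun bound across the clause boundary.
Weak reading: every mechanic m with some inspected-car has at least one inspected-car c such that repaired(m,c) ∧ washed(m,c).
Per mechanic: m1:✓  m2:✓  m3:✗  m4:✓  m5:✓  m7:✓
m3 has no witness among its inspected-cars.

False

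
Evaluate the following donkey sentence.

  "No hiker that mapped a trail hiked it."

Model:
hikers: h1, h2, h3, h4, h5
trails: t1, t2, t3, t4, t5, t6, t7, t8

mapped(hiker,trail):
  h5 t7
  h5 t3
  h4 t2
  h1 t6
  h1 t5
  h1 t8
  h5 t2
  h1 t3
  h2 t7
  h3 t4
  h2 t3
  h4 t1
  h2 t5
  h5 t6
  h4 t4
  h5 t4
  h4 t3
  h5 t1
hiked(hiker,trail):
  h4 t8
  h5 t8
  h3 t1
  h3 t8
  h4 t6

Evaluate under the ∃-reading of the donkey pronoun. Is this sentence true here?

True

"it" takes "a trail" as antecedent — a donkey pronoun bound across the clause boundary.
Truth condition: for no (h,t) with mapped(h,t) does hiked(h,t) hold.
Restrictor pairs — does the scope hold? (h1,t3):fails  (h1,t5):fails  (h1,t6):fails  (h1,t8):fails  (h2,t3):fails  (h2,t5):fails  (h2,t7):fails  (h3,t4):fails  (h4,t1):fails  (h4,t2):fails  (h4,t3):fails  (h4,t4):fails  (h5,t1):fails  (h5,t2):fails  (h5,t3):fails  (h5,t4):fails  (h5,t6):fails  (h5,t7):fails
Scope holds for no restrictor pair, so the sentence is true.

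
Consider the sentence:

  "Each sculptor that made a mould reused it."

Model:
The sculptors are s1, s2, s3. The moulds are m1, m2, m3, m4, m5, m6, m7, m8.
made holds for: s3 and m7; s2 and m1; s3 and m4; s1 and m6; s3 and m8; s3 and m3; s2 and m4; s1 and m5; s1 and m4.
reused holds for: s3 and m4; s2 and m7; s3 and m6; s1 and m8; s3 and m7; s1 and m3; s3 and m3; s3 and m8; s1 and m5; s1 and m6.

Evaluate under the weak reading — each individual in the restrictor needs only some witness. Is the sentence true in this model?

"it" takes "a mould" as antecedent — a donkey pronoun bound across the clause boundary.
Weak reading: every sculptor s with some made-mould has at least one made-mould m such that reused(s,m).
Per sculptor: s1:✓  s2:✗  s3:✓
s2 has no witness among its made-moulds.

False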